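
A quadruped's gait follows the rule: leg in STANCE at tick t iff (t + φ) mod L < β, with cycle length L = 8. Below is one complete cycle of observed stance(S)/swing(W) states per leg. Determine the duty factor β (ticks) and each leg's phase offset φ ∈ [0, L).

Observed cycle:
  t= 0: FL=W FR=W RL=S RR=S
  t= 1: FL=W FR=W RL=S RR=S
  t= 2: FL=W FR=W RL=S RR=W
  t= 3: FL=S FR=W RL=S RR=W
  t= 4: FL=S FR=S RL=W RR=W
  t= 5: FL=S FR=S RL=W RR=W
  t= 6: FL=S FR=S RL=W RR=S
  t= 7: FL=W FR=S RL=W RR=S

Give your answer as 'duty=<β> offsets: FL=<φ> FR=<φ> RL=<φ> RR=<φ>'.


duty β = stance ticks per leg = 4
FL: stance ticks = 4; W→S at t=3 → φ=5
FR: stance ticks = 4; W→S at t=4 → φ=4
RL: stance ticks = 4; W→S at t=0 → φ=0
RR: stance ticks = 4; W→S at t=6 → φ=2

duty=4 offsets: FL=5 FR=4 RL=0 RR=2


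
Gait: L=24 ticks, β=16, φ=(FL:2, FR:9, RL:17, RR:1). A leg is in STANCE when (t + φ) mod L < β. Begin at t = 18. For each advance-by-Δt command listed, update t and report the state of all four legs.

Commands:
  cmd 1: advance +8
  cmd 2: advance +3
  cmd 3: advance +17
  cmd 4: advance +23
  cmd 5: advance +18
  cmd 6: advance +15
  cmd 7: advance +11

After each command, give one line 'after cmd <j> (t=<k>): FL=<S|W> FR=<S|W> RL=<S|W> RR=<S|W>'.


start t=18: FL=W FR=S RL=S RR=W
cmd 1: advance +8 → t=26, phase=(4,11,19,3) → FL=S FR=S RL=W RR=S
cmd 2: advance +3 → t=29, phase=(7,14,22,6) → FL=S FR=S RL=W RR=S
cmd 3: advance +17 → t=46, phase=(0,7,15,23) → FL=S FR=S RL=S RR=W
cmd 4: advance +23 → t=69, phase=(23,6,14,22) → FL=W FR=S RL=S RR=W
cmd 5: advance +18 → t=87, phase=(17,0,8,16) → FL=W FR=S RL=S RR=W
cmd 6: advance +15 → t=102, phase=(8,15,23,7) → FL=S FR=S RL=W RR=S
cmd 7: advance +11 → t=113, phase=(19,2,10,18) → FL=W FR=S RL=S RR=W

after cmd 1 (t=26): FL=S FR=S RL=W RR=S
after cmd 2 (t=29): FL=S FR=S RL=W RR=S
after cmd 3 (t=46): FL=S FR=S RL=S RR=W
after cmd 4 (t=69): FL=W FR=S RL=S RR=W
after cmd 5 (t=87): FL=W FR=S RL=S RR=W
after cmd 6 (t=102): FL=S FR=S RL=W RR=S
after cmd 7 (t=113): FL=W FR=S RL=S RR=W


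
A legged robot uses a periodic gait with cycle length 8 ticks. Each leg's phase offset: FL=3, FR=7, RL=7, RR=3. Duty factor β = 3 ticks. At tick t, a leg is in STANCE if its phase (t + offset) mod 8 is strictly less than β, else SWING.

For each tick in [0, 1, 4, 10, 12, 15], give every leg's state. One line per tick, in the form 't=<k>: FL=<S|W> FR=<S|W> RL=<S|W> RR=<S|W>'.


t=0: FL=W FR=W RL=W RR=W
t=1: FL=W FR=S RL=S RR=W
t=4: FL=W FR=W RL=W RR=W
t=10: FL=W FR=S RL=S RR=W
t=12: FL=W FR=W RL=W RR=W
t=15: FL=S FR=W RL=W RR=S

t=0: phase=(3,7,7,3) vs β=3 → FL=W FR=W RL=W RR=W
t=1: phase=(4,0,0,4) vs β=3 → FL=W FR=S RL=S RR=W
t=4: phase=(7,3,3,7) vs β=3 → FL=W FR=W RL=W RR=W
t=10: phase=(5,1,1,5) vs β=3 → FL=W FR=S RL=S RR=W
t=12: phase=(7,3,3,7) vs β=3 → FL=W FR=W RL=W RR=W
t=15: phase=(2,6,6,2) vs β=3 → FL=S FR=W RL=W RR=S


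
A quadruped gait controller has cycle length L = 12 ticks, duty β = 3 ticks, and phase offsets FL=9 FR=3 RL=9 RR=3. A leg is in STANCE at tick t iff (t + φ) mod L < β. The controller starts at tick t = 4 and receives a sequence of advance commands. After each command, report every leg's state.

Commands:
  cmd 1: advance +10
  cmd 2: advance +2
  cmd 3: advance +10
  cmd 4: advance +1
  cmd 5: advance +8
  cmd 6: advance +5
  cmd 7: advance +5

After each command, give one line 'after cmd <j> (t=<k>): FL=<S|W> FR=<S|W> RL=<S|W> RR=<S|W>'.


start t=4: FL=S FR=W RL=S RR=W
cmd 1: advance +10 → t=14, phase=(11,5,11,5) → FL=W FR=W RL=W RR=W
cmd 2: advance +2 → t=16, phase=(1,7,1,7) → FL=S FR=W RL=S RR=W
cmd 3: advance +10 → t=26, phase=(11,5,11,5) → FL=W FR=W RL=W RR=W
cmd 4: advance +1 → t=27, phase=(0,6,0,6) → FL=S FR=W RL=S RR=W
cmd 5: advance +8 → t=35, phase=(8,2,8,2) → FL=W FR=S RL=W RR=S
cmd 6: advance +5 → t=40, phase=(1,7,1,7) → FL=S FR=W RL=S RR=W
cmd 7: advance +5 → t=45, phase=(6,0,6,0) → FL=W FR=S RL=W RR=S

after cmd 1 (t=14): FL=W FR=W RL=W RR=W
after cmd 2 (t=16): FL=S FR=W RL=S RR=W
after cmd 3 (t=26): FL=W FR=W RL=W RR=W
after cmd 4 (t=27): FL=S FR=W RL=S RR=W
after cmd 5 (t=35): FL=W FR=S RL=W RR=S
after cmd 6 (t=40): FL=S FR=W RL=S RR=W
after cmd 7 (t=45): FL=W FR=S RL=W RR=S


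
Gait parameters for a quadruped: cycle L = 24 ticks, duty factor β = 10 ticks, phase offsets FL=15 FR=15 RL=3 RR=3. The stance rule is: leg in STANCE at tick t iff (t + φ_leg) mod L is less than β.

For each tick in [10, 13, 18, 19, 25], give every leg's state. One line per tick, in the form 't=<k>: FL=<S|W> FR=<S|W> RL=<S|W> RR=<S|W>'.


t=10: FL=S FR=S RL=W RR=W
t=13: FL=S FR=S RL=W RR=W
t=18: FL=S FR=S RL=W RR=W
t=19: FL=W FR=W RL=W RR=W
t=25: FL=W FR=W RL=S RR=S

t=10: phase=(1,1,13,13) vs β=10 → FL=S FR=S RL=W RR=W
t=13: phase=(4,4,16,16) vs β=10 → FL=S FR=S RL=W RR=W
t=18: phase=(9,9,21,21) vs β=10 → FL=S FR=S RL=W RR=W
t=19: phase=(10,10,22,22) vs β=10 → FL=W FR=W RL=W RR=W
t=25: phase=(16,16,4,4) vs β=10 → FL=W FR=W RL=S RR=S


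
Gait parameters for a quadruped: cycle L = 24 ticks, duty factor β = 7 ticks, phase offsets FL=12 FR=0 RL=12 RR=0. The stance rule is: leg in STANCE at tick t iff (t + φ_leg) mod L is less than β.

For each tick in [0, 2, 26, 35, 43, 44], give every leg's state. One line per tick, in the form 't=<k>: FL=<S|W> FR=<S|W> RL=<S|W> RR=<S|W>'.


t=0: FL=W FR=S RL=W RR=S
t=2: FL=W FR=S RL=W RR=S
t=26: FL=W FR=S RL=W RR=S
t=35: FL=W FR=W RL=W RR=W
t=43: FL=W FR=W RL=W RR=W
t=44: FL=W FR=W RL=W RR=W

t=0: phase=(12,0,12,0) vs β=7 → FL=W FR=S RL=W RR=S
t=2: phase=(14,2,14,2) vs β=7 → FL=W FR=S RL=W RR=S
t=26: phase=(14,2,14,2) vs β=7 → FL=W FR=S RL=W RR=S
t=35: phase=(23,11,23,11) vs β=7 → FL=W FR=W RL=W RR=W
t=43: phase=(7,19,7,19) vs β=7 → FL=W FR=W RL=W RR=W
t=44: phase=(8,20,8,20) vs β=7 → FL=W FR=W RL=W RR=W


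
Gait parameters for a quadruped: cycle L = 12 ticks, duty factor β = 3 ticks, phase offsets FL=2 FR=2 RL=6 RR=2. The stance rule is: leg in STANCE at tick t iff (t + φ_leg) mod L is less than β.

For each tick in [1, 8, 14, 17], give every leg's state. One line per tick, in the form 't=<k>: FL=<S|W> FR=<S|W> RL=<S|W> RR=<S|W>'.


t=1: phase=(3,3,7,3) vs β=3 → FL=W FR=W RL=W RR=W
t=8: phase=(10,10,2,10) vs β=3 → FL=W FR=W RL=S RR=W
t=14: phase=(4,4,8,4) vs β=3 → FL=W FR=W RL=W RR=W
t=17: phase=(7,7,11,7) vs β=3 → FL=W FR=W RL=W RR=W

t=1: FL=W FR=W RL=W RR=W
t=8: FL=W FR=W RL=S RR=W
t=14: FL=W FR=W RL=W RR=W
t=17: FL=W FR=W RL=W RR=W


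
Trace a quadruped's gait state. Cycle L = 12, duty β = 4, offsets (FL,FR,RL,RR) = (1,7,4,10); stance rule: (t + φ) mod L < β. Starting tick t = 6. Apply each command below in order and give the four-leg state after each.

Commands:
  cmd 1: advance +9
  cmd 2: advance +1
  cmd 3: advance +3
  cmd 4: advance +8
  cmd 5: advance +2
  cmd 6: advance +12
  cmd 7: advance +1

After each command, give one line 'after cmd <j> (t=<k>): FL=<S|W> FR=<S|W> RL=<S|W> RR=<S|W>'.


after cmd 1 (t=15): FL=W FR=W RL=W RR=S
after cmd 2 (t=16): FL=W FR=W RL=W RR=S
after cmd 3 (t=19): FL=W FR=S RL=W RR=W
after cmd 4 (t=27): FL=W FR=W RL=W RR=S
after cmd 5 (t=29): FL=W FR=S RL=W RR=S
after cmd 6 (t=41): FL=W FR=S RL=W RR=S
after cmd 7 (t=42): FL=W FR=S RL=W RR=W

start t=6: FL=W FR=S RL=W RR=W
cmd 1: advance +9 → t=15, phase=(4,10,7,1) → FL=W FR=W RL=W RR=S
cmd 2: advance +1 → t=16, phase=(5,11,8,2) → FL=W FR=W RL=W RR=S
cmd 3: advance +3 → t=19, phase=(8,2,11,5) → FL=W FR=S RL=W RR=W
cmd 4: advance +8 → t=27, phase=(4,10,7,1) → FL=W FR=W RL=W RR=S
cmd 5: advance +2 → t=29, phase=(6,0,9,3) → FL=W FR=S RL=W RR=S
cmd 6: advance +12 → t=41, phase=(6,0,9,3) → FL=W FR=S RL=W RR=S
cmd 7: advance +1 → t=42, phase=(7,1,10,4) → FL=W FR=S RL=W RR=W


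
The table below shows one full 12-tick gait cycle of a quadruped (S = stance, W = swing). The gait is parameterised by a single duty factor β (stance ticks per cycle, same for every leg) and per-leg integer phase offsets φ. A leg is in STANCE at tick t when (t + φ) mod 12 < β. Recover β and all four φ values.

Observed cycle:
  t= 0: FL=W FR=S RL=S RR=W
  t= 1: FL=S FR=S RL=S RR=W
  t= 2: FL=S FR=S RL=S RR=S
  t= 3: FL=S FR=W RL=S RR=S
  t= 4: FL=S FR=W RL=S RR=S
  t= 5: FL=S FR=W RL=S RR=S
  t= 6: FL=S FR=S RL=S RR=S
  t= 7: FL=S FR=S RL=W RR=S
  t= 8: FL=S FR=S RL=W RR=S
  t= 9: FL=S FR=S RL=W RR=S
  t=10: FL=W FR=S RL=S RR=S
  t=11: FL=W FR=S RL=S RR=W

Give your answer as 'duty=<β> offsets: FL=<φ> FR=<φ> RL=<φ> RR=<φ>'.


duty=9 offsets: FL=11 FR=6 RL=2 RR=10

duty β = stance ticks per leg = 9
FL: stance ticks = 9; W→S at t=1 → φ=11
FR: stance ticks = 9; W→S at t=6 → φ=6
RL: stance ticks = 9; W→S at t=10 → φ=2
RR: stance ticks = 9; W→S at t=2 → φ=10


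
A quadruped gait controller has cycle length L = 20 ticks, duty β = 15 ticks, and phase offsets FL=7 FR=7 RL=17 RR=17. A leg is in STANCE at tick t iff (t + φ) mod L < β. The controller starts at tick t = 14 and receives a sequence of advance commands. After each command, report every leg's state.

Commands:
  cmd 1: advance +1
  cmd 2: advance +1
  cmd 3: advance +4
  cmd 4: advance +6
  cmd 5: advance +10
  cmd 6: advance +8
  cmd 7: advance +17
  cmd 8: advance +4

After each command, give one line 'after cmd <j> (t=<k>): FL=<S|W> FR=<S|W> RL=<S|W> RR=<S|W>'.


after cmd 1 (t=15): FL=S FR=S RL=S RR=S
after cmd 2 (t=16): FL=S FR=S RL=S RR=S
after cmd 3 (t=20): FL=S FR=S RL=W RR=W
after cmd 4 (t=26): FL=S FR=S RL=S RR=S
after cmd 5 (t=36): FL=S FR=S RL=S RR=S
after cmd 6 (t=44): FL=S FR=S RL=S RR=S
after cmd 7 (t=61): FL=S FR=S RL=W RR=W
after cmd 8 (t=65): FL=S FR=S RL=S RR=S

start t=14: FL=S FR=S RL=S RR=S
cmd 1: advance +1 → t=15, phase=(2,2,12,12) → FL=S FR=S RL=S RR=S
cmd 2: advance +1 → t=16, phase=(3,3,13,13) → FL=S FR=S RL=S RR=S
cmd 3: advance +4 → t=20, phase=(7,7,17,17) → FL=S FR=S RL=W RR=W
cmd 4: advance +6 → t=26, phase=(13,13,3,3) → FL=S FR=S RL=S RR=S
cmd 5: advance +10 → t=36, phase=(3,3,13,13) → FL=S FR=S RL=S RR=S
cmd 6: advance +8 → t=44, phase=(11,11,1,1) → FL=S FR=S RL=S RR=S
cmd 7: advance +17 → t=61, phase=(8,8,18,18) → FL=S FR=S RL=W RR=W
cmd 8: advance +4 → t=65, phase=(12,12,2,2) → FL=S FR=S RL=S RR=S


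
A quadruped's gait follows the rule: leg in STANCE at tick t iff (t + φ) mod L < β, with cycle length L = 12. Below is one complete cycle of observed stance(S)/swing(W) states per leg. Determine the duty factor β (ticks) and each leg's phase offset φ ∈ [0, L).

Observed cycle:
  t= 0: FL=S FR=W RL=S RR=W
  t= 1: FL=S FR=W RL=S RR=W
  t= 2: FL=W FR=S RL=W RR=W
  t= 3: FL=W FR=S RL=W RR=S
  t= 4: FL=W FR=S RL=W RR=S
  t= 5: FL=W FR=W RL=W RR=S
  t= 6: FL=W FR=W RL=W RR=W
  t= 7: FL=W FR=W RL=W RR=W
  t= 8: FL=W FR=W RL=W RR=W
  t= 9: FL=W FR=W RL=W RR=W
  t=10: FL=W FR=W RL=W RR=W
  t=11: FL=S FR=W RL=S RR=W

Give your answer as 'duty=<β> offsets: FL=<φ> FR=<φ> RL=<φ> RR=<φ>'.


duty=3 offsets: FL=1 FR=10 RL=1 RR=9

duty β = stance ticks per leg = 3
FL: stance ticks = 3; W→S at t=11 → φ=1
FR: stance ticks = 3; W→S at t=2 → φ=10
RL: stance ticks = 3; W→S at t=11 → φ=1
RR: stance ticks = 3; W→S at t=3 → φ=9


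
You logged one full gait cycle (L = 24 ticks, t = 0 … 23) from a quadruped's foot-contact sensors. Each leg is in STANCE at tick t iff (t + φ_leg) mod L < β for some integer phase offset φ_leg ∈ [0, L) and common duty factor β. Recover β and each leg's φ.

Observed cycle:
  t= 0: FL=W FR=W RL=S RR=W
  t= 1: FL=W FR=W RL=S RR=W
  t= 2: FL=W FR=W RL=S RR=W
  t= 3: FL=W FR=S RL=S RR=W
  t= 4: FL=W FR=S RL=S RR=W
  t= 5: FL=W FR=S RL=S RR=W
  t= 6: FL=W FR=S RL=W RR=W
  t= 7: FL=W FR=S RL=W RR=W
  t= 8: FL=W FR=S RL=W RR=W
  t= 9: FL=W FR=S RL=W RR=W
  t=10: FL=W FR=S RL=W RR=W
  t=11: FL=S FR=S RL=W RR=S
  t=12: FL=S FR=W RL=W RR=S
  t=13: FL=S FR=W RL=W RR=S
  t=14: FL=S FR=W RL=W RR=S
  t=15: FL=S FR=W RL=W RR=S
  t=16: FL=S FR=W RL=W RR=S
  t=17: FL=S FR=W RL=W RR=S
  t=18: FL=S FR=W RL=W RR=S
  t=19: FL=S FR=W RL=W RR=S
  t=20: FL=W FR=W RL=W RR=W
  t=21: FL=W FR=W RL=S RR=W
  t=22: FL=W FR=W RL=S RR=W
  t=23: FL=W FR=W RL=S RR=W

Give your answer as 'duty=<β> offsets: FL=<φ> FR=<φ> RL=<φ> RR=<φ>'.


duty β = stance ticks per leg = 9
FL: stance ticks = 9; W→S at t=11 → φ=13
FR: stance ticks = 9; W→S at t=3 → φ=21
RL: stance ticks = 9; W→S at t=21 → φ=3
RR: stance ticks = 9; W→S at t=11 → φ=13

duty=9 offsets: FL=13 FR=21 RL=3 RR=13


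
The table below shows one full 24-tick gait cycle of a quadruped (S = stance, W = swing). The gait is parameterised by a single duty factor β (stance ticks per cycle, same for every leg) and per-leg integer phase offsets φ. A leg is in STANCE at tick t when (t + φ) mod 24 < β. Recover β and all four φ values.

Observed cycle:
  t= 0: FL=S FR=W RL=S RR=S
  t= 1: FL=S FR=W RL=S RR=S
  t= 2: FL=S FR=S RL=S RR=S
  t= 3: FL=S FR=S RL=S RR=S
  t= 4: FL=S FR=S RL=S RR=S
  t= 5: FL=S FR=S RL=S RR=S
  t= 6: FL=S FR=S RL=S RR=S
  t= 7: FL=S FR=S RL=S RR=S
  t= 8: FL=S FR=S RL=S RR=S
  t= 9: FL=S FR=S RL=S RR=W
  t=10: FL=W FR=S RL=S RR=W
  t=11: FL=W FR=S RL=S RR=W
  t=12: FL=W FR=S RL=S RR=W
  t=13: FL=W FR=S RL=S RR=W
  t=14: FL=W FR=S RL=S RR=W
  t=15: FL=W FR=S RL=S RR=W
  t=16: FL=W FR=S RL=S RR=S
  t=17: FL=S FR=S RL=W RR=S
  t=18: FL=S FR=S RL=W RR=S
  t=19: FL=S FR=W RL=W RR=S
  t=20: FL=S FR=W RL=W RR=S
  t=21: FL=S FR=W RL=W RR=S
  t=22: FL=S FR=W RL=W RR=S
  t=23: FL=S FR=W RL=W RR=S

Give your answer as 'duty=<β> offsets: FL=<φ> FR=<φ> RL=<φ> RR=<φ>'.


duty=17 offsets: FL=7 FR=22 RL=0 RR=8

duty β = stance ticks per leg = 17
FL: stance ticks = 17; W→S at t=17 → φ=7
FR: stance ticks = 17; W→S at t=2 → φ=22
RL: stance ticks = 17; W→S at t=0 → φ=0
RR: stance ticks = 17; W→S at t=16 → φ=8


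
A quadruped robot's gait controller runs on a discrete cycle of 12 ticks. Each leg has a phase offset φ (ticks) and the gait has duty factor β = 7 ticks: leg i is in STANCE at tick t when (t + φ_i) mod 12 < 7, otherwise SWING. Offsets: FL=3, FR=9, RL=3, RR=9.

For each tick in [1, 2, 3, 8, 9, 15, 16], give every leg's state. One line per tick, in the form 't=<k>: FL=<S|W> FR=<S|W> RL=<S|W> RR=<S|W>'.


t=1: phase=(4,10,4,10) vs β=7 → FL=S FR=W RL=S RR=W
t=2: phase=(5,11,5,11) vs β=7 → FL=S FR=W RL=S RR=W
t=3: phase=(6,0,6,0) vs β=7 → FL=S FR=S RL=S RR=S
t=8: phase=(11,5,11,5) vs β=7 → FL=W FR=S RL=W RR=S
t=9: phase=(0,6,0,6) vs β=7 → FL=S FR=S RL=S RR=S
t=15: phase=(6,0,6,0) vs β=7 → FL=S FR=S RL=S RR=S
t=16: phase=(7,1,7,1) vs β=7 → FL=W FR=S RL=W RR=S

t=1: FL=S FR=W RL=S RR=W
t=2: FL=S FR=W RL=S RR=W
t=3: FL=S FR=S RL=S RR=S
t=8: FL=W FR=S RL=W RR=S
t=9: FL=S FR=S RL=S RR=S
t=15: FL=S FR=S RL=S RR=S
t=16: FL=W FR=S RL=W RR=S


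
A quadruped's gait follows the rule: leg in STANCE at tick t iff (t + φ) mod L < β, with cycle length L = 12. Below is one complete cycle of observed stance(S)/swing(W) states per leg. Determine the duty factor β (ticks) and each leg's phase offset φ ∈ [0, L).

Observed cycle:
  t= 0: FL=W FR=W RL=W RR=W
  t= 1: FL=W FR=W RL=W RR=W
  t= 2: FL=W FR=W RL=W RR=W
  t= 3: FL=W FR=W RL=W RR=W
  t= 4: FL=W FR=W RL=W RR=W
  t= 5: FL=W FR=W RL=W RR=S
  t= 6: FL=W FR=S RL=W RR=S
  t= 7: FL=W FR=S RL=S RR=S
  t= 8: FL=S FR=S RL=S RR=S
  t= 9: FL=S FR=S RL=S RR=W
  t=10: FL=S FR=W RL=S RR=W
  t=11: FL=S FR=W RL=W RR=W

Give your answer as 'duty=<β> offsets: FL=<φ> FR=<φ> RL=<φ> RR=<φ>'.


duty=4 offsets: FL=4 FR=6 RL=5 RR=7

duty β = stance ticks per leg = 4
FL: stance ticks = 4; W→S at t=8 → φ=4
FR: stance ticks = 4; W→S at t=6 → φ=6
RL: stance ticks = 4; W→S at t=7 → φ=5
RR: stance ticks = 4; W→S at t=5 → φ=7


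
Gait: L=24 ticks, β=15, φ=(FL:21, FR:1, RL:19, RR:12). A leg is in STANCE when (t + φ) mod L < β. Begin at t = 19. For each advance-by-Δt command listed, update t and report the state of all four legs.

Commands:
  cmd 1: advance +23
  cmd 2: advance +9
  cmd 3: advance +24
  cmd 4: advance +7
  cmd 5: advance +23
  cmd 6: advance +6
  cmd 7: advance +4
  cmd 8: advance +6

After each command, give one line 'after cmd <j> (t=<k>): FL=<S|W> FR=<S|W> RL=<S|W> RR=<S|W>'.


start t=19: FL=W FR=W RL=S RR=S
cmd 1: advance +23 → t=42, phase=(15,19,13,6) → FL=W FR=W RL=S RR=S
cmd 2: advance +9 → t=51, phase=(0,4,22,15) → FL=S FR=S RL=W RR=W
cmd 3: advance +24 → t=75, phase=(0,4,22,15) → FL=S FR=S RL=W RR=W
cmd 4: advance +7 → t=82, phase=(7,11,5,22) → FL=S FR=S RL=S RR=W
cmd 5: advance +23 → t=105, phase=(6,10,4,21) → FL=S FR=S RL=S RR=W
cmd 6: advance +6 → t=111, phase=(12,16,10,3) → FL=S FR=W RL=S RR=S
cmd 7: advance +4 → t=115, phase=(16,20,14,7) → FL=W FR=W RL=S RR=S
cmd 8: advance +6 → t=121, phase=(22,2,20,13) → FL=W FR=S RL=W RR=S

after cmd 1 (t=42): FL=W FR=W RL=S RR=S
after cmd 2 (t=51): FL=S FR=S RL=W RR=W
after cmd 3 (t=75): FL=S FR=S RL=W RR=W
after cmd 4 (t=82): FL=S FR=S RL=S RR=W
after cmd 5 (t=105): FL=S FR=S RL=S RR=W
after cmd 6 (t=111): FL=S FR=W RL=S RR=S
after cmd 7 (t=115): FL=W FR=W RL=S RR=S
after cmd 8 (t=121): FL=W FR=S RL=W RR=S


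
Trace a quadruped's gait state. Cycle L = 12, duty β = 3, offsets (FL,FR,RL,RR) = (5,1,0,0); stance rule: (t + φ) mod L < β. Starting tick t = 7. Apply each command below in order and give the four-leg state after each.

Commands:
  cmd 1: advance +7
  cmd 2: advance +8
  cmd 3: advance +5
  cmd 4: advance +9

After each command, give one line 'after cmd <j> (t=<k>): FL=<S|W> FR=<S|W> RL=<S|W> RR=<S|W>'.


after cmd 1 (t=14): FL=W FR=W RL=S RR=S
after cmd 2 (t=22): FL=W FR=W RL=W RR=W
after cmd 3 (t=27): FL=W FR=W RL=W RR=W
after cmd 4 (t=36): FL=W FR=S RL=S RR=S

start t=7: FL=S FR=W RL=W RR=W
cmd 1: advance +7 → t=14, phase=(7,3,2,2) → FL=W FR=W RL=S RR=S
cmd 2: advance +8 → t=22, phase=(3,11,10,10) → FL=W FR=W RL=W RR=W
cmd 3: advance +5 → t=27, phase=(8,4,3,3) → FL=W FR=W RL=W RR=W
cmd 4: advance +9 → t=36, phase=(5,1,0,0) → FL=W FR=S RL=S RR=S


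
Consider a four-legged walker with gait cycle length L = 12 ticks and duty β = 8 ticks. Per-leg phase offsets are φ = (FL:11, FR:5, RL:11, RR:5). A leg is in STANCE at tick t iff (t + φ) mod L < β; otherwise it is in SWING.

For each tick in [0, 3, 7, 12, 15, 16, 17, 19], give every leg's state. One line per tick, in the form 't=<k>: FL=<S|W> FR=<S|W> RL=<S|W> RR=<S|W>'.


t=0: phase=(11,5,11,5) vs β=8 → FL=W FR=S RL=W RR=S
t=3: phase=(2,8,2,8) vs β=8 → FL=S FR=W RL=S RR=W
t=7: phase=(6,0,6,0) vs β=8 → FL=S FR=S RL=S RR=S
t=12: phase=(11,5,11,5) vs β=8 → FL=W FR=S RL=W RR=S
t=15: phase=(2,8,2,8) vs β=8 → FL=S FR=W RL=S RR=W
t=16: phase=(3,9,3,9) vs β=8 → FL=S FR=W RL=S RR=W
t=17: phase=(4,10,4,10) vs β=8 → FL=S FR=W RL=S RR=W
t=19: phase=(6,0,6,0) vs β=8 → FL=S FR=S RL=S RR=S

t=0: FL=W FR=S RL=W RR=S
t=3: FL=S FR=W RL=S RR=W
t=7: FL=S FR=S RL=S RR=S
t=12: FL=W FR=S RL=W RR=S
t=15: FL=S FR=W RL=S RR=W
t=16: FL=S FR=W RL=S RR=W
t=17: FL=S FR=W RL=S RR=W
t=19: FL=S FR=S RL=S RR=S


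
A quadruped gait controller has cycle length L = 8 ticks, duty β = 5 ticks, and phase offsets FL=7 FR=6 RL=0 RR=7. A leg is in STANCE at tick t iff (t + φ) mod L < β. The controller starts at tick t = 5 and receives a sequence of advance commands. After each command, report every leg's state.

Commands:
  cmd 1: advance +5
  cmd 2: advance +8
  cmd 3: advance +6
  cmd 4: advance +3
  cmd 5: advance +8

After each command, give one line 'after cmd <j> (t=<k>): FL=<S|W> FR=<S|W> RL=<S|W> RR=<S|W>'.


start t=5: FL=S FR=S RL=W RR=S
cmd 1: advance +5 → t=10, phase=(1,0,2,1) → FL=S FR=S RL=S RR=S
cmd 2: advance +8 → t=18, phase=(1,0,2,1) → FL=S FR=S RL=S RR=S
cmd 3: advance +6 → t=24, phase=(7,6,0,7) → FL=W FR=W RL=S RR=W
cmd 4: advance +3 → t=27, phase=(2,1,3,2) → FL=S FR=S RL=S RR=S
cmd 5: advance +8 → t=35, phase=(2,1,3,2) → FL=S FR=S RL=S RR=S

after cmd 1 (t=10): FL=S FR=S RL=S RR=S
after cmd 2 (t=18): FL=S FR=S RL=S RR=S
after cmd 3 (t=24): FL=W FR=W RL=S RR=W
after cmd 4 (t=27): FL=S FR=S RL=S RR=S
after cmd 5 (t=35): FL=S FR=S RL=S RR=S


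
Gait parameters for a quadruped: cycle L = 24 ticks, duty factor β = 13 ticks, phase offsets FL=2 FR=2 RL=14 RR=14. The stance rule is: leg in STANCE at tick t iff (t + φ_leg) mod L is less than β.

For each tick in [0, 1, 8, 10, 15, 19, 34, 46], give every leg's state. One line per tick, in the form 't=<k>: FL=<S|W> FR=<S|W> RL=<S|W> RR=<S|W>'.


t=0: phase=(2,2,14,14) vs β=13 → FL=S FR=S RL=W RR=W
t=1: phase=(3,3,15,15) vs β=13 → FL=S FR=S RL=W RR=W
t=8: phase=(10,10,22,22) vs β=13 → FL=S FR=S RL=W RR=W
t=10: phase=(12,12,0,0) vs β=13 → FL=S FR=S RL=S RR=S
t=15: phase=(17,17,5,5) vs β=13 → FL=W FR=W RL=S RR=S
t=19: phase=(21,21,9,9) vs β=13 → FL=W FR=W RL=S RR=S
t=34: phase=(12,12,0,0) vs β=13 → FL=S FR=S RL=S RR=S
t=46: phase=(0,0,12,12) vs β=13 → FL=S FR=S RL=S RR=S

t=0: FL=S FR=S RL=W RR=W
t=1: FL=S FR=S RL=W RR=W
t=8: FL=S FR=S RL=W RR=W
t=10: FL=S FR=S RL=S RR=S
t=15: FL=W FR=W RL=S RR=S
t=19: FL=W FR=W RL=S RR=S
t=34: FL=S FR=S RL=S RR=S
t=46: FL=S FR=S RL=S RR=S


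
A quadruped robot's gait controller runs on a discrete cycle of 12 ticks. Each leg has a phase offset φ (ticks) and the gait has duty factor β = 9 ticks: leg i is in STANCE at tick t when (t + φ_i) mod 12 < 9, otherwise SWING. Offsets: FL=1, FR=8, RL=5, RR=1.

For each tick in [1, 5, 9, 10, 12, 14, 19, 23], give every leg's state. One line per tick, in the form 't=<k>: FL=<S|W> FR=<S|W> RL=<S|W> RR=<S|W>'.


t=1: FL=S FR=W RL=S RR=S
t=5: FL=S FR=S RL=W RR=S
t=9: FL=W FR=S RL=S RR=W
t=10: FL=W FR=S RL=S RR=W
t=12: FL=S FR=S RL=S RR=S
t=14: FL=S FR=W RL=S RR=S
t=19: FL=S FR=S RL=S RR=S
t=23: FL=S FR=S RL=S RR=S

t=1: phase=(2,9,6,2) vs β=9 → FL=S FR=W RL=S RR=S
t=5: phase=(6,1,10,6) vs β=9 → FL=S FR=S RL=W RR=S
t=9: phase=(10,5,2,10) vs β=9 → FL=W FR=S RL=S RR=W
t=10: phase=(11,6,3,11) vs β=9 → FL=W FR=S RL=S RR=W
t=12: phase=(1,8,5,1) vs β=9 → FL=S FR=S RL=S RR=S
t=14: phase=(3,10,7,3) vs β=9 → FL=S FR=W RL=S RR=S
t=19: phase=(8,3,0,8) vs β=9 → FL=S FR=S RL=S RR=S
t=23: phase=(0,7,4,0) vs β=9 → FL=S FR=S RL=S RR=S


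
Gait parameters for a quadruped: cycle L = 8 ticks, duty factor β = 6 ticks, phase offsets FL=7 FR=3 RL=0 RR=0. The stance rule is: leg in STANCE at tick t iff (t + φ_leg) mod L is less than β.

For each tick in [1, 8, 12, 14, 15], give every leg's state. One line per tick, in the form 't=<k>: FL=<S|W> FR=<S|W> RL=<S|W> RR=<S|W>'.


t=1: phase=(0,4,1,1) vs β=6 → FL=S FR=S RL=S RR=S
t=8: phase=(7,3,0,0) vs β=6 → FL=W FR=S RL=S RR=S
t=12: phase=(3,7,4,4) vs β=6 → FL=S FR=W RL=S RR=S
t=14: phase=(5,1,6,6) vs β=6 → FL=S FR=S RL=W RR=W
t=15: phase=(6,2,7,7) vs β=6 → FL=W FR=S RL=W RR=W

t=1: FL=S FR=S RL=S RR=S
t=8: FL=W FR=S RL=S RR=S
t=12: FL=S FR=W RL=S RR=S
t=14: FL=S FR=S RL=W RR=W
t=15: FL=W FR=S RL=W RR=W


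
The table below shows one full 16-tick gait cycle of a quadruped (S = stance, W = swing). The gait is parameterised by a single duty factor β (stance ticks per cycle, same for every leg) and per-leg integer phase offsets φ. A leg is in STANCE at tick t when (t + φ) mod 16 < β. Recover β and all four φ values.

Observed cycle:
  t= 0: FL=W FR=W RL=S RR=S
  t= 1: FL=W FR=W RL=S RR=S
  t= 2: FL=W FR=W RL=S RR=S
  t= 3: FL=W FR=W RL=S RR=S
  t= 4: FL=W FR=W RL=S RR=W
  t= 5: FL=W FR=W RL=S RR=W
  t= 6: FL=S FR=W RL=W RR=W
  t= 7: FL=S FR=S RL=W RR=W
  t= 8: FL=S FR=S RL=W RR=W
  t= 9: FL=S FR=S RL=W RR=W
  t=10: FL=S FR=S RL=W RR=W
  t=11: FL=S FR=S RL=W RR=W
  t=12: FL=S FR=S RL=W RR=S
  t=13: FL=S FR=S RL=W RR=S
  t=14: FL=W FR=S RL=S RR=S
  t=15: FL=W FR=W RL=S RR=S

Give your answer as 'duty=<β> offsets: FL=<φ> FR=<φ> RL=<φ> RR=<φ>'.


duty β = stance ticks per leg = 8
FL: stance ticks = 8; W→S at t=6 → φ=10
FR: stance ticks = 8; W→S at t=7 → φ=9
RL: stance ticks = 8; W→S at t=14 → φ=2
RR: stance ticks = 8; W→S at t=12 → φ=4

duty=8 offsets: FL=10 FR=9 RL=2 RR=4


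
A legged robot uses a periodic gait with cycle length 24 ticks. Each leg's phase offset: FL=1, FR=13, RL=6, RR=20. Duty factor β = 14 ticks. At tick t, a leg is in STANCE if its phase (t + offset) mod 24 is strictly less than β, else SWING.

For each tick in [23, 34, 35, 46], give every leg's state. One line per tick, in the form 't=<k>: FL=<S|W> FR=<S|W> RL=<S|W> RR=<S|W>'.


t=23: phase=(0,12,5,19) vs β=14 → FL=S FR=S RL=S RR=W
t=34: phase=(11,23,16,6) vs β=14 → FL=S FR=W RL=W RR=S
t=35: phase=(12,0,17,7) vs β=14 → FL=S FR=S RL=W RR=S
t=46: phase=(23,11,4,18) vs β=14 → FL=W FR=S RL=S RR=W

t=23: FL=S FR=S RL=S RR=W
t=34: FL=S FR=W RL=W RR=S
t=35: FL=S FR=S RL=W RR=S
t=46: FL=W FR=S RL=S RR=W


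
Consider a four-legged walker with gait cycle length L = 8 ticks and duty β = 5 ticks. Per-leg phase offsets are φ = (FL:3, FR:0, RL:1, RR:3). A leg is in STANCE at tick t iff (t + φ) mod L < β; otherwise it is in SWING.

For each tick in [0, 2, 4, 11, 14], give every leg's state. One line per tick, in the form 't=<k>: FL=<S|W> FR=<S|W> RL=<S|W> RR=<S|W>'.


t=0: phase=(3,0,1,3) vs β=5 → FL=S FR=S RL=S RR=S
t=2: phase=(5,2,3,5) vs β=5 → FL=W FR=S RL=S RR=W
t=4: phase=(7,4,5,7) vs β=5 → FL=W FR=S RL=W RR=W
t=11: phase=(6,3,4,6) vs β=5 → FL=W FR=S RL=S RR=W
t=14: phase=(1,6,7,1) vs β=5 → FL=S FR=W RL=W RR=S

t=0: FL=S FR=S RL=S RR=S
t=2: FL=W FR=S RL=S RR=W
t=4: FL=W FR=S RL=W RR=W
t=11: FL=W FR=S RL=S RR=W
t=14: FL=S FR=W RL=W RR=S


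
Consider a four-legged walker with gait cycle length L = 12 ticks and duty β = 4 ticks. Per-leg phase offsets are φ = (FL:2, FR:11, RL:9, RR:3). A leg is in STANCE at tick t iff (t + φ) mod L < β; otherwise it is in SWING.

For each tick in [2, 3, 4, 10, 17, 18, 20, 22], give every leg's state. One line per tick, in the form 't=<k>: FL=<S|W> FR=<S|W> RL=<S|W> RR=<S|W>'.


t=2: FL=W FR=S RL=W RR=W
t=3: FL=W FR=S RL=S RR=W
t=4: FL=W FR=S RL=S RR=W
t=10: FL=S FR=W RL=W RR=S
t=17: FL=W FR=W RL=S RR=W
t=18: FL=W FR=W RL=S RR=W
t=20: FL=W FR=W RL=W RR=W
t=22: FL=S FR=W RL=W RR=S

t=2: phase=(4,1,11,5) vs β=4 → FL=W FR=S RL=W RR=W
t=3: phase=(5,2,0,6) vs β=4 → FL=W FR=S RL=S RR=W
t=4: phase=(6,3,1,7) vs β=4 → FL=W FR=S RL=S RR=W
t=10: phase=(0,9,7,1) vs β=4 → FL=S FR=W RL=W RR=S
t=17: phase=(7,4,2,8) vs β=4 → FL=W FR=W RL=S RR=W
t=18: phase=(8,5,3,9) vs β=4 → FL=W FR=W RL=S RR=W
t=20: phase=(10,7,5,11) vs β=4 → FL=W FR=W RL=W RR=W
t=22: phase=(0,9,7,1) vs β=4 → FL=S FR=W RL=W RR=S


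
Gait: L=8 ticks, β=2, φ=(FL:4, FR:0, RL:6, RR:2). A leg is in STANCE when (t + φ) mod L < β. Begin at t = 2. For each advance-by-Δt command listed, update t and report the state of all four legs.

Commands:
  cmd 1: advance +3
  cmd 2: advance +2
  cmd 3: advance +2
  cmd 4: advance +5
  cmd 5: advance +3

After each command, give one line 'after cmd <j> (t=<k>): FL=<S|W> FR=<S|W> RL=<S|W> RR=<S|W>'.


after cmd 1 (t=5): FL=S FR=W RL=W RR=W
after cmd 2 (t=7): FL=W FR=W RL=W RR=S
after cmd 3 (t=9): FL=W FR=S RL=W RR=W
after cmd 4 (t=14): FL=W FR=W RL=W RR=S
after cmd 5 (t=17): FL=W FR=S RL=W RR=W

start t=2: FL=W FR=W RL=S RR=W
cmd 1: advance +3 → t=5, phase=(1,5,3,7) → FL=S FR=W RL=W RR=W
cmd 2: advance +2 → t=7, phase=(3,7,5,1) → FL=W FR=W RL=W RR=S
cmd 3: advance +2 → t=9, phase=(5,1,7,3) → FL=W FR=S RL=W RR=W
cmd 4: advance +5 → t=14, phase=(2,6,4,0) → FL=W FR=W RL=W RR=S
cmd 5: advance +3 → t=17, phase=(5,1,7,3) → FL=W FR=S RL=W RR=W


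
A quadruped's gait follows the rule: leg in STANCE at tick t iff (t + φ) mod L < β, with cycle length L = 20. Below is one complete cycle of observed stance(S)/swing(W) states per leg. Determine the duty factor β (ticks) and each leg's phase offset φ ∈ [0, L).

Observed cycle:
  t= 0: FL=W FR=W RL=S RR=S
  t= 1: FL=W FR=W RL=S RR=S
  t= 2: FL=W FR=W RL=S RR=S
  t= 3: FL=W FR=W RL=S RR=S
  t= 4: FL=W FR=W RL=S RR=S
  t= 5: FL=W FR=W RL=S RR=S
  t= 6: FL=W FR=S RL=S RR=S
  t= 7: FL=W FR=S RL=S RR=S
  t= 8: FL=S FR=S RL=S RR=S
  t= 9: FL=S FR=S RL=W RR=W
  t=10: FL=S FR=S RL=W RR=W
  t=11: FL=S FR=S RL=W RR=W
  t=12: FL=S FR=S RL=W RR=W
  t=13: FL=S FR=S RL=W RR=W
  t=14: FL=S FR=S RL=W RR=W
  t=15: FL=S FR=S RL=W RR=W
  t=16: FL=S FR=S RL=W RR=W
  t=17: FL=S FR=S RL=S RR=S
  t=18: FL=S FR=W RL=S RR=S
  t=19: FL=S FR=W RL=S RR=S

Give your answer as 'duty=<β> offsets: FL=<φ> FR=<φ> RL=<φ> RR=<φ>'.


duty=12 offsets: FL=12 FR=14 RL=3 RR=3

duty β = stance ticks per leg = 12
FL: stance ticks = 12; W→S at t=8 → φ=12
FR: stance ticks = 12; W→S at t=6 → φ=14
RL: stance ticks = 12; W→S at t=17 → φ=3
RR: stance ticks = 12; W→S at t=17 → φ=3


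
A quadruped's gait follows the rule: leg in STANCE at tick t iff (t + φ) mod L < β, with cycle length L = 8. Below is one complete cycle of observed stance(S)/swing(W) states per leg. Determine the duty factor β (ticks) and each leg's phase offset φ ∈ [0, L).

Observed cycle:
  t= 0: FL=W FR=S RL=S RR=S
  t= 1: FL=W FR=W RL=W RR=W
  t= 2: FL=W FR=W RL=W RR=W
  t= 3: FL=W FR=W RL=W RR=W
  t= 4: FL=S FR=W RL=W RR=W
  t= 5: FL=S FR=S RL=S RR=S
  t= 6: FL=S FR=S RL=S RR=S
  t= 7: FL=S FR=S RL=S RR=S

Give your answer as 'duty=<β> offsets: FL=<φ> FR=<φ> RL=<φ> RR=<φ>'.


duty β = stance ticks per leg = 4
FL: stance ticks = 4; W→S at t=4 → φ=4
FR: stance ticks = 4; W→S at t=5 → φ=3
RL: stance ticks = 4; W→S at t=5 → φ=3
RR: stance ticks = 4; W→S at t=5 → φ=3

duty=4 offsets: FL=4 FR=3 RL=3 RR=3


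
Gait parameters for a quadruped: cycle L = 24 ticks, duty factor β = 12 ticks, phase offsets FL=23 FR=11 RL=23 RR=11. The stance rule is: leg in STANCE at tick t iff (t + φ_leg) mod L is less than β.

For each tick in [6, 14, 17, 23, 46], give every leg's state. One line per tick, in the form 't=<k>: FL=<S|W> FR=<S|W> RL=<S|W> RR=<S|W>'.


t=6: FL=S FR=W RL=S RR=W
t=14: FL=W FR=S RL=W RR=S
t=17: FL=W FR=S RL=W RR=S
t=23: FL=W FR=S RL=W RR=S
t=46: FL=W FR=S RL=W RR=S

t=6: phase=(5,17,5,17) vs β=12 → FL=S FR=W RL=S RR=W
t=14: phase=(13,1,13,1) vs β=12 → FL=W FR=S RL=W RR=S
t=17: phase=(16,4,16,4) vs β=12 → FL=W FR=S RL=W RR=S
t=23: phase=(22,10,22,10) vs β=12 → FL=W FR=S RL=W RR=S
t=46: phase=(21,9,21,9) vs β=12 → FL=W FR=S RL=W RR=S


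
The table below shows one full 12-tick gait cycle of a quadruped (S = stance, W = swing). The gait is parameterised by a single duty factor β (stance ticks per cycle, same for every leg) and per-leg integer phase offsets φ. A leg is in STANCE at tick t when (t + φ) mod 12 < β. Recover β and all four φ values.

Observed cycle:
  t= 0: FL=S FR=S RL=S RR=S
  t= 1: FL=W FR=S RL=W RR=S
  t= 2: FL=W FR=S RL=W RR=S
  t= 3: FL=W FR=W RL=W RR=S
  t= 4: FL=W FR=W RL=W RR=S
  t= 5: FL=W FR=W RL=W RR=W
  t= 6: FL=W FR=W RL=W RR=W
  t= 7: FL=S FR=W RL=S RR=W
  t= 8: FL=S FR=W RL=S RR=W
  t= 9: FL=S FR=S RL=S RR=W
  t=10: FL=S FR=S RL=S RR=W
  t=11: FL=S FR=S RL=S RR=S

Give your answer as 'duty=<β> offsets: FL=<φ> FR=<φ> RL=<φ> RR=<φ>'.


duty β = stance ticks per leg = 6
FL: stance ticks = 6; W→S at t=7 → φ=5
FR: stance ticks = 6; W→S at t=9 → φ=3
RL: stance ticks = 6; W→S at t=7 → φ=5
RR: stance ticks = 6; W→S at t=11 → φ=1

duty=6 offsets: FL=5 FR=3 RL=5 RR=1


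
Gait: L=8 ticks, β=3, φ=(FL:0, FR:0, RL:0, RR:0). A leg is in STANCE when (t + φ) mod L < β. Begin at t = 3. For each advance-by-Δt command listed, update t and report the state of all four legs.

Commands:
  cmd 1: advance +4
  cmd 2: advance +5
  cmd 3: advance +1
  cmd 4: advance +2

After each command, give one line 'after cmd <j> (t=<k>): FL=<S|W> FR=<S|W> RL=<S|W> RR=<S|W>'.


after cmd 1 (t=7): FL=W FR=W RL=W RR=W
after cmd 2 (t=12): FL=W FR=W RL=W RR=W
after cmd 3 (t=13): FL=W FR=W RL=W RR=W
after cmd 4 (t=15): FL=W FR=W RL=W RR=W

start t=3: FL=W FR=W RL=W RR=W
cmd 1: advance +4 → t=7, phase=(7,7,7,7) → FL=W FR=W RL=W RR=W
cmd 2: advance +5 → t=12, phase=(4,4,4,4) → FL=W FR=W RL=W RR=W
cmd 3: advance +1 → t=13, phase=(5,5,5,5) → FL=W FR=W RL=W RR=W
cmd 4: advance +2 → t=15, phase=(7,7,7,7) → FL=W FR=W RL=W RR=W


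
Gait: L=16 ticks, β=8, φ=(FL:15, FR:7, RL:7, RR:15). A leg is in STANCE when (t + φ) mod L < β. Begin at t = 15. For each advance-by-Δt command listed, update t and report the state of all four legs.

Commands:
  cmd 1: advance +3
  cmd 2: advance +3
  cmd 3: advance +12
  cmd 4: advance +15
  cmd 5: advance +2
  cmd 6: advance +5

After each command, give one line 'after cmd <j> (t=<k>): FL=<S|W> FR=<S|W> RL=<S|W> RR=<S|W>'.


after cmd 1 (t=18): FL=S FR=W RL=W RR=S
after cmd 2 (t=21): FL=S FR=W RL=W RR=S
after cmd 3 (t=33): FL=S FR=W RL=W RR=S
after cmd 4 (t=48): FL=W FR=S RL=S RR=W
after cmd 5 (t=50): FL=S FR=W RL=W RR=S
after cmd 6 (t=55): FL=S FR=W RL=W RR=S

start t=15: FL=W FR=S RL=S RR=W
cmd 1: advance +3 → t=18, phase=(1,9,9,1) → FL=S FR=W RL=W RR=S
cmd 2: advance +3 → t=21, phase=(4,12,12,4) → FL=S FR=W RL=W RR=S
cmd 3: advance +12 → t=33, phase=(0,8,8,0) → FL=S FR=W RL=W RR=S
cmd 4: advance +15 → t=48, phase=(15,7,7,15) → FL=W FR=S RL=S RR=W
cmd 5: advance +2 → t=50, phase=(1,9,9,1) → FL=S FR=W RL=W RR=S
cmd 6: advance +5 → t=55, phase=(6,14,14,6) → FL=S FR=W RL=W RR=S


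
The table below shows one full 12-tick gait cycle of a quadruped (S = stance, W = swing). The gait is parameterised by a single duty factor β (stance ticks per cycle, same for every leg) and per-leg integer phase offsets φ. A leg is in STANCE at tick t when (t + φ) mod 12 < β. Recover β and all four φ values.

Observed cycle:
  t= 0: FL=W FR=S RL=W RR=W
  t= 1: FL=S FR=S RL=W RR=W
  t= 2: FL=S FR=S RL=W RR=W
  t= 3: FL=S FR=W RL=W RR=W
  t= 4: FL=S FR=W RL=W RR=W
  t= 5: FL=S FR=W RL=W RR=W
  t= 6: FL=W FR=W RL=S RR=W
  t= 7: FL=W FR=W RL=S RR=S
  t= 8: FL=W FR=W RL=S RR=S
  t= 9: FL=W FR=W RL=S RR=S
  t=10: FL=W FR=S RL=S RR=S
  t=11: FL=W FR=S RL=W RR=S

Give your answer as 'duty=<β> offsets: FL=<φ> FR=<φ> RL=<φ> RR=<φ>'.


duty β = stance ticks per leg = 5
FL: stance ticks = 5; W→S at t=1 → φ=11
FR: stance ticks = 5; W→S at t=10 → φ=2
RL: stance ticks = 5; W→S at t=6 → φ=6
RR: stance ticks = 5; W→S at t=7 → φ=5

duty=5 offsets: FL=11 FR=2 RL=6 RR=5


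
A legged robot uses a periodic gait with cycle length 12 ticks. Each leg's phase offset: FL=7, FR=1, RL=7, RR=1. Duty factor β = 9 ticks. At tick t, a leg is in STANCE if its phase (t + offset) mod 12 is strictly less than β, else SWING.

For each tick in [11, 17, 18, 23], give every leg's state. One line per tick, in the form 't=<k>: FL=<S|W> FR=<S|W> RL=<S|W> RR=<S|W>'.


t=11: FL=S FR=S RL=S RR=S
t=17: FL=S FR=S RL=S RR=S
t=18: FL=S FR=S RL=S RR=S
t=23: FL=S FR=S RL=S RR=S

t=11: phase=(6,0,6,0) vs β=9 → FL=S FR=S RL=S RR=S
t=17: phase=(0,6,0,6) vs β=9 → FL=S FR=S RL=S RR=S
t=18: phase=(1,7,1,7) vs β=9 → FL=S FR=S RL=S RR=S
t=23: phase=(6,0,6,0) vs β=9 → FL=S FR=S RL=S RR=S


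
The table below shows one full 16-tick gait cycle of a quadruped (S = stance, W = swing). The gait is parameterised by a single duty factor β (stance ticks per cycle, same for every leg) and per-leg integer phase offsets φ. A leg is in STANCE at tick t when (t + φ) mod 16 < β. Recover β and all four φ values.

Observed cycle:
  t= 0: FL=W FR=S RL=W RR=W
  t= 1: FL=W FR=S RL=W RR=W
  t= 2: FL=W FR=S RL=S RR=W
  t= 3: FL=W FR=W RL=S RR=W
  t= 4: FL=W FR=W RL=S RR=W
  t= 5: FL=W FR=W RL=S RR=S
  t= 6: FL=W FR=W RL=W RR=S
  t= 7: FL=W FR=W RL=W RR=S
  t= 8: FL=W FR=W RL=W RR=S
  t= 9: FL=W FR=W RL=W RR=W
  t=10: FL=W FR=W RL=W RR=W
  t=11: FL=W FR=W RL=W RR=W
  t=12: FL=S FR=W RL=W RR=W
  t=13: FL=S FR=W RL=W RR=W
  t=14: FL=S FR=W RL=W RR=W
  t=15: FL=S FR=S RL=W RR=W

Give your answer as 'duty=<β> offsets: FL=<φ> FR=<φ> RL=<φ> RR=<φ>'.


duty=4 offsets: FL=4 FR=1 RL=14 RR=11

duty β = stance ticks per leg = 4
FL: stance ticks = 4; W→S at t=12 → φ=4
FR: stance ticks = 4; W→S at t=15 → φ=1
RL: stance ticks = 4; W→S at t=2 → φ=14
RR: stance ticks = 4; W→S at t=5 → φ=11


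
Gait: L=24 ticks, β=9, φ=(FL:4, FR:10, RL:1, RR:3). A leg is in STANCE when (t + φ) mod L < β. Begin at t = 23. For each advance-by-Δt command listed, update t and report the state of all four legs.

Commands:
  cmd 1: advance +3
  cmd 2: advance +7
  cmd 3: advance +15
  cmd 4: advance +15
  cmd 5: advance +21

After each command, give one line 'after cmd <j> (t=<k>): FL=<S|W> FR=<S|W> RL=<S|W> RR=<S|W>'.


start t=23: FL=S FR=W RL=S RR=S
cmd 1: advance +3 → t=26, phase=(6,12,3,5) → FL=S FR=W RL=S RR=S
cmd 2: advance +7 → t=33, phase=(13,19,10,12) → FL=W FR=W RL=W RR=W
cmd 3: advance +15 → t=48, phase=(4,10,1,3) → FL=S FR=W RL=S RR=S
cmd 4: advance +15 → t=63, phase=(19,1,16,18) → FL=W FR=S RL=W RR=W
cmd 5: advance +21 → t=84, phase=(16,22,13,15) → FL=W FR=W RL=W RR=W

after cmd 1 (t=26): FL=S FR=W RL=S RR=S
after cmd 2 (t=33): FL=W FR=W RL=W RR=W
after cmd 3 (t=48): FL=S FR=W RL=S RR=S
after cmd 4 (t=63): FL=W FR=S RL=W RR=W
after cmd 5 (t=84): FL=W FR=W RL=W RR=W


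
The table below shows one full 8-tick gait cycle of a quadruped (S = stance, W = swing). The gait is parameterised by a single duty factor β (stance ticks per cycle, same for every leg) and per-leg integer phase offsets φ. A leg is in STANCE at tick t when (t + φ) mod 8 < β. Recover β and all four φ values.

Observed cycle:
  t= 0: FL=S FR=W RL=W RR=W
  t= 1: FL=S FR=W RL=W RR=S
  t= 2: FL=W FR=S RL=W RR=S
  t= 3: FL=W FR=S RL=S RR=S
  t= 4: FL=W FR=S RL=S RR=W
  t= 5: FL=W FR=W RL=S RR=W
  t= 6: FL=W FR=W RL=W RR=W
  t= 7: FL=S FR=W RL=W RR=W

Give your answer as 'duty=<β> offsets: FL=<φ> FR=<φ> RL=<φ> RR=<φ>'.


duty=3 offsets: FL=1 FR=6 RL=5 RR=7

duty β = stance ticks per leg = 3
FL: stance ticks = 3; W→S at t=7 → φ=1
FR: stance ticks = 3; W→S at t=2 → φ=6
RL: stance ticks = 3; W→S at t=3 → φ=5
RR: stance ticks = 3; W→S at t=1 → φ=7


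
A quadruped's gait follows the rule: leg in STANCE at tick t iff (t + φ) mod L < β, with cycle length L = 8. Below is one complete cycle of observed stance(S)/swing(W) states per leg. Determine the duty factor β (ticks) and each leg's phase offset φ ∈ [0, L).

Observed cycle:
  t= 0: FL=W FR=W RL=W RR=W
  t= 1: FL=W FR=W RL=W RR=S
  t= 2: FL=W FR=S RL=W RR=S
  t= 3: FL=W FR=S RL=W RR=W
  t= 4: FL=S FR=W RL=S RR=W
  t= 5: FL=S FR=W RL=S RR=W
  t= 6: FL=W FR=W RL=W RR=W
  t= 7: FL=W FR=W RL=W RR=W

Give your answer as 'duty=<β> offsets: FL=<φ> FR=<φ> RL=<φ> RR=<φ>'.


duty β = stance ticks per leg = 2
FL: stance ticks = 2; W→S at t=4 → φ=4
FR: stance ticks = 2; W→S at t=2 → φ=6
RL: stance ticks = 2; W→S at t=4 → φ=4
RR: stance ticks = 2; W→S at t=1 → φ=7

duty=2 offsets: FL=4 FR=6 RL=4 RR=7


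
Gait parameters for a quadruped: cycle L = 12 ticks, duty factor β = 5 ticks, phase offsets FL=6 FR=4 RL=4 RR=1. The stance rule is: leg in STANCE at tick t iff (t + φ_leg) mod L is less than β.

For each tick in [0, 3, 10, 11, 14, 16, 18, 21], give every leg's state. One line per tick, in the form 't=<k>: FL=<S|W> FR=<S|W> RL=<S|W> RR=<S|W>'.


t=0: phase=(6,4,4,1) vs β=5 → FL=W FR=S RL=S RR=S
t=3: phase=(9,7,7,4) vs β=5 → FL=W FR=W RL=W RR=S
t=10: phase=(4,2,2,11) vs β=5 → FL=S FR=S RL=S RR=W
t=11: phase=(5,3,3,0) vs β=5 → FL=W FR=S RL=S RR=S
t=14: phase=(8,6,6,3) vs β=5 → FL=W FR=W RL=W RR=S
t=16: phase=(10,8,8,5) vs β=5 → FL=W FR=W RL=W RR=W
t=18: phase=(0,10,10,7) vs β=5 → FL=S FR=W RL=W RR=W
t=21: phase=(3,1,1,10) vs β=5 → FL=S FR=S RL=S RR=W

t=0: FL=W FR=S RL=S RR=S
t=3: FL=W FR=W RL=W RR=S
t=10: FL=S FR=S RL=S RR=W
t=11: FL=W FR=S RL=S RR=S
t=14: FL=W FR=W RL=W RR=S
t=16: FL=W FR=W RL=W RR=W
t=18: FL=S FR=W RL=W RR=W
t=21: FL=S FR=S RL=S RR=W


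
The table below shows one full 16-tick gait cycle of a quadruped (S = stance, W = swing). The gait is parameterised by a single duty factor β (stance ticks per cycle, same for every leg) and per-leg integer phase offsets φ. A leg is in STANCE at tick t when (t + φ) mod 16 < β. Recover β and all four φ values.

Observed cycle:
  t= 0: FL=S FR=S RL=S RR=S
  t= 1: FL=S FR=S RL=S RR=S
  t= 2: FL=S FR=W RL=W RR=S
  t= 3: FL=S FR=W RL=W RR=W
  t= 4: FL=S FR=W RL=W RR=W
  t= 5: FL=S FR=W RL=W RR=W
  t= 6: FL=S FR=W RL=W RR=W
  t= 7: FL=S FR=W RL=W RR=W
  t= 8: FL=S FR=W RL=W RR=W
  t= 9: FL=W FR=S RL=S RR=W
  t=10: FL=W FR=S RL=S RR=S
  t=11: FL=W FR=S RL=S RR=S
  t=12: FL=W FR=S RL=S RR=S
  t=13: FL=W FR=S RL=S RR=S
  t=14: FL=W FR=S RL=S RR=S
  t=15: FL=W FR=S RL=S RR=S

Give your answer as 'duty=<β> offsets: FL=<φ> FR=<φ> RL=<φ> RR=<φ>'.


duty=9 offsets: FL=0 FR=7 RL=7 RR=6

duty β = stance ticks per leg = 9
FL: stance ticks = 9; W→S at t=0 → φ=0
FR: stance ticks = 9; W→S at t=9 → φ=7
RL: stance ticks = 9; W→S at t=9 → φ=7
RR: stance ticks = 9; W→S at t=10 → φ=6
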